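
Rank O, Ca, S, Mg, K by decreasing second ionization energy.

O > K > S > Mg > Ca

The second ionization energy removes an electron from the +1 ion. For each element: O⁺ still has 5 valence electrons; Ca⁺ still has 1 valence electron; S⁺ still has 5 valence electrons; Mg⁺ still has 1 valence electron; K⁺ is the bare [Ar] core.
Usually core removal costs more than valence removal, but here the competition is close: a tightly held n=2 valence electron can cost more to remove than an n=3 core electron, so the actual values have to decide it.
Valence configurations: O⁺ [He]2s²2p³, Ca⁺ [Ar]4s¹, S⁺ [Ne]3s²3p³, Mg⁺ [Ne]3s¹.
Approximate IE_2 values (kJ/mol): O 3388, Ca 1145, S 2252, Mg 1451, K 3052.
Putting it together, IE_2: Ca < Mg < S < K < O.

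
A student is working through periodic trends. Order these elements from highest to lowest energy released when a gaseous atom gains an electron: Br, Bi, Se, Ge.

Ge is in period 4, group 14; Se is in period 4, group 16; Br is in period 4, group 17; Bi is in period 6, group 15.
Adding an electron releases more energy for atoms nearer the top right (short of the noble gases).
These span different periods and groups, so the two trends combine.
Ge > Bi: the two effects oppose for this pair; the down-group effect wins (119 vs 91 kJ/mol).
Se > Ge: both are in period 4; the period trend gives Se the larger value.
Br > Se: both are in period 4; the period trend gives Br the larger value.
Tabulated electron affinity (kJ/mol): Ge 119, Se 195, Br 325, Bi 91.
So from highest to lowest: Br > Se > Ge > Bi.

Br, Se, Ge, Bi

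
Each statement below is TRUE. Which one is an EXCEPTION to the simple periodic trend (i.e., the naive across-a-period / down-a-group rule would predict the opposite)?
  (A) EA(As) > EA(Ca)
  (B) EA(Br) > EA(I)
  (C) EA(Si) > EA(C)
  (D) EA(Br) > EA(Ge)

The general trend: electron affinity increases across a period and decreases down a group.
(A) As (period 4, group 15) vs Ca (period 4, group 2): the stated order agrees with the simple trend.
(B) Br (period 4, group 17) vs I (period 5, group 17): the stated order agrees with the simple trend.
(C) Si (period 3, group 14) vs C (period 2, group 14): the stated order contradicts the simple trend.
(D) Br (period 4, group 17) vs Ge (period 4, group 14): the stated order agrees with the simple trend.
The exception is (C): Si's larger, more diffuse 3p orbitals accept an added electron slightly more readily than C's compact 2p.

(C)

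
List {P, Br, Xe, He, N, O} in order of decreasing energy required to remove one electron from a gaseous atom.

He, N, O, Xe, Br, P

He is in period 1, group 18; N is in period 2, group 15; O is in period 2, group 16; P is in period 3, group 15; Br is in period 4, group 17; Xe is in period 5, group 18.
Across a period the outer electron is held more tightly (higher IE₁); down a group it sits in a higher shell, more shielded, and comes off more easily.
These span different periods and groups, so the two trends combine.
Br > P: the two effects oppose for this pair; the across-period effect wins (1140 vs 1012 kJ/mol).
Xe > Br: the two effects oppose for this pair; the across-period effect wins (1170 vs 1140 kJ/mol).
O > Xe: the two effects oppose for this pair; the down-group effect wins (1314 vs 1170 kJ/mol).
N > O: this pair runs against the simple trend — see the exception note.
He > N: relative to N, both the across-period and down-group shifts push He's first ionization energy up.
Note the exception: N has a higher first ionization energy than O, contrary to the simple trend — pairing an electron in O's 2p⁴ costs repulsion energy, so O ionizes more easily than half-filled N (2p³).
Approximate values (kJ/mol): He 2372, N 1402, O 1314, P 1012, Br 1140, Xe 1170.
So from highest to lowest: He > N > O > Xe > Br > P.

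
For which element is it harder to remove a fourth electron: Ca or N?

N

The fourth ionization energy removes an electron from the +3 ion. For each element: Ca³⁺ is already 1 electron into the core; N³⁺ still has 2 valence electrons.
Usually core removal costs more than valence removal, but here the competition is close: a tightly held n=2 valence electron can cost more to remove than an n=3 core electron, so the actual values have to decide it.
Approximate IE_4 values (kJ/mol): Ca 6491, N 7475.
Putting it together, IE_4: Ca < N.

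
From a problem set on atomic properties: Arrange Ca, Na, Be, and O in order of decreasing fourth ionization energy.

After 3 electrons have been removed, what remains? Ca³⁺ is already 1 electron into the core; Na³⁺ is already 2 electrons into the core; Be³⁺ is already 1 electron into the core; O³⁺ still has 3 valence electrons.
Usually core removal costs more than valence removal, but here the competition is close: a tightly held n=2 valence electron can cost more to remove than an n=3 core electron, so the actual values have to decide it.
The numbers (kJ/mol): Ca 6491, Na 9543, Be 21007, O 7469.
So the fourth ionization energies run Ca < O < Na < Be.

Be > Na > O > Ca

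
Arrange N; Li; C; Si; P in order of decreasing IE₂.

After 1 electron has been removed, what remains? N⁺ still has 4 valence electrons; Li⁺ is the bare [He] core; C⁺ still has 3 valence electrons; Si⁺ still has 3 valence electrons; P⁺ still has 4 valence electrons.
Breaking into a closed-shell core is much more expensive than removing a leftover valence electron — Li has the largest IE_2 here.
Valence configurations: N⁺ [He]2s²2p², C⁺ [He]2s²2p¹, Si⁺ [Ne]3s²3p¹, P⁺ [Ne]3s²3p².
The numbers (kJ/mol): N 2856, Li 7298, C 2353, Si 1577, P 1907.
Hence IE_2: Si < P < C < N < Li.

Li > N > C > P > Si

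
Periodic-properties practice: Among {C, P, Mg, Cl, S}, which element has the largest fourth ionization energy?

Consider each +3 ion: C³⁺ still has 1 valence electron; P³⁺ still has 2 valence electrons; Mg³⁺ is already 1 electron into the core; Cl³⁺ still has 4 valence electrons; S³⁺ still has 3 valence electrons.
Core electrons are held far more tightly than valence electrons, so Mg tops the IE_4 order.
Valence configurations: C³⁺ [He]2s¹, P³⁺ [Ne]3s², Cl³⁺ [Ne]3s²3p², S³⁺ [Ne]3s²3p¹.
S³⁺ loses a lone 3p electron whereas P³⁺ must break into a filled 3s² pair, so IE_4(P) > IE_4(S) even though S has the higher nuclear charge.
Approximate IE_4 values (kJ/mol): C 6223, P 4964, Mg 10543, Cl 5159, S 4556.
Hence IE_4: S < P < Cl < C < Mg.

Mg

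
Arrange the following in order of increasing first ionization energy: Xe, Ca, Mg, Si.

Ca < Mg < Si < Xe

Mg is in period 3, group 2; Si is in period 3, group 14; Ca is in period 4, group 2; Xe is in period 5, group 18.
Removing the outermost electron gets harder across a period and easier down a group.
Neither a single period nor a single group — weigh both effects.
Mg > Ca: they share group 2; the group trend gives Mg the larger value.
Si > Mg: both are in period 3; the period trend gives Si the larger value.
Xe > Si: period and group pull opposite ways; the across-period shift dominates (1170 vs 786 kJ/mol).
Tabulated first ionization energy (kJ/mol): Mg 738, Si 786, Ca 590, Xe 1170.
So from lowest to highest: Ca < Mg < Si < Xe.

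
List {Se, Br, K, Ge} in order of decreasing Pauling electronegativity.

K is in period 4, group 1; Ge is in period 4, group 14; Se is in period 4, group 16; Br is in period 4, group 17.
Smaller atoms with higher effective nuclear charge are more electronegative.
All lie in period 4, so electronegativity increases left to right.
So from highest to lowest: Br > Se > Ge > K.

Br, Se, Ge, K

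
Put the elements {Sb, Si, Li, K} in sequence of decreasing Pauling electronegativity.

Sb, Si, Li, K

Electronegativity increases across a period and decreases down a group, tracking effective nuclear charge and atomic size.
These span different periods and groups, so the two trends combine.
Li > K: they share group 1; the group trend gives Li the larger value.
Si > Li: period and group pull opposite ways; the across-period shift dominates (1.90 vs 0.98).
Sb > Si: period and group pull opposite ways; the across-period shift dominates (2.05 vs 1.90).
Approximate values (Pauling): Li 0.98, Si 1.90, K 0.82, Sb 2.05.
So from highest to lowest: Sb > Si > Li > K.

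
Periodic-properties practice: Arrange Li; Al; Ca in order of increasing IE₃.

Al, Ca, Li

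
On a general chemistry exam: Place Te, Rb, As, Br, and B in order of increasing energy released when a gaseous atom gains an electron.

B < Rb < As < Te < Br

B is in period 2, group 13; As is in period 4, group 15; Br is in period 4, group 17; Rb is in period 5, group 1; Te is in period 5, group 16.
Electron affinity generally becomes more exothermic across a period toward the halogens and less exothermic down a group.
Neither a single period nor a single group — weigh both effects.
Rb > B: this pair runs against the simple trend — see the exception note.
As > Rb: relative to Rb, both the across-period and down-group shifts push As's electron affinity up.
Te > As: period and group pull opposite ways; the across-period shift dominates (190 vs 78 kJ/mol).
Br > Te: relative to Te, both the across-period and down-group shifts push Br's electron affinity up.
Note the exception: Rb has a higher electron affinity than B, contrary to the simple trend — B's ns²np¹ configuration gives only a small electron affinity — the sparsely filled np subshell binds an added electron weakly.
Approximate values (kJ/mol): B 27, As 78, Br 325, Rb 47, Te 190.
So from lowest to highest: B < Rb < As < Te < Br.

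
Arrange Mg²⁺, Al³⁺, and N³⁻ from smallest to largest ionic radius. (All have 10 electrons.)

Al³⁺, Mg²⁺, N³⁻

All of these have 10 electrons, so size is governed by nuclear charge alone: the more protons, the stronger the pull on the same electron cloud, and the smaller the ion.
Nuclear charges: Al³⁺ (Z=13), Mg²⁺ (Z=12), N³⁻ (Z=7).
Smallest to largest: Al³⁺ < Mg²⁺ < N³⁻.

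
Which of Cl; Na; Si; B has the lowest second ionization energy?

Si

Consider each +1 ion: Cl⁺ still has 6 valence electrons; Na⁺ is the bare [Ne] core; Si⁺ still has 3 valence electrons; B⁺ still has 2 valence electrons.
Pulling an electron out of a noble-gas core costs far more than removing a remaining valence electron, so Na sits at the high end of IE_2.
Valence configurations: Cl⁺ [Ne]3s²3p⁴, Si⁺ [Ne]3s²3p¹, B⁺ [He]2s².
Approximate IE_2 values (kJ/mol): Cl 2298, Na 4562, Si 1577, B 2427.
Hence IE_2: Si < Cl < B < Na.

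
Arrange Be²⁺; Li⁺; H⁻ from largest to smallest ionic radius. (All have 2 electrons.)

H⁻ > Li⁺ > Be²⁺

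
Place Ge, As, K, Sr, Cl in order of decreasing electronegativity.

Cl > As > Ge > Sr > K

Cl is in period 3, group 17; K is in period 4, group 1; Ge is in period 4, group 14; As is in period 4, group 15; Sr is in period 5, group 2.
Smaller atoms with higher effective nuclear charge are more electronegative.
Here both period and group differ, so the two effects have to be weighed against each other.
Sr > K: period and group pull opposite ways; the across-period shift dominates (0.95 vs 0.82).
Ge > Sr: relative to Sr, both the across-period and down-group shifts push Ge's electronegativity up.
As > Ge: both are in period 4; the period trend gives As the larger value.
Cl > As: both effects reinforce here, so Cl is clearly the higher of the two.
For reference (Pauling): Cl 3.16, K 0.82, Ge 2.01, As 2.18, Sr 0.95.
So from highest to lowest: Cl > As > Ge > Sr > K.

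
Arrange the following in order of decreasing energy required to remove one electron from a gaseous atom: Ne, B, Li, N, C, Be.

Li is in period 2, group 1; Be is in period 2, group 2; B is in period 2, group 13; C is in period 2, group 14; N is in period 2, group 15; Ne is in period 2, group 18.
Removing the outermost electron gets harder across a period and easier down a group.
All lie in period 2; the across-period trend (first ionization energy increases left to right) applies, with the exception below.
Note the exception: Be has a higher first ionization energy than B, contrary to the simple trend — removing B's lone 2p electron is easier than breaking Be's filled 2s².
Approximate values (kJ/mol): Li 520, Be 900, B 801, C 1086, N 1402, Ne 2081.
So from highest to lowest: Ne > N > C > Be > B > Li.

Ne, N, C, Be, B, Li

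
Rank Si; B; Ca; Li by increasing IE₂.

The second ionization energy removes an electron from the +1 ion. For each element: Si⁺ still has 3 valence electrons; B⁺ still has 2 valence electrons; Ca⁺ still has 1 valence electron; Li⁺ is the bare [He] core.
Pulling an electron out of a noble-gas core costs far more than removing a remaining valence electron, so Li sits at the high end of IE_2.
Valence configurations: Si⁺ [Ne]3s²3p¹, B⁺ [He]2s², Ca⁺ [Ar]4s¹.
The numbers (kJ/mol): Si 1577, B 2427, Ca 1145, Li 7298.
Overall IE_2 order: Ca < Si < B < Li.

Ca < Si < B < Li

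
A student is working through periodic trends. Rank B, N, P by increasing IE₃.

P < B < N

After 2 electrons have been removed, what remains? B²⁺ still has 1 valence electron; N²⁺ still has 3 valence electrons; P²⁺ still has 3 valence electrons.
All are still removing valence electrons, so compare the +2 ions as you would atoms: IE_3 generally rises across a period (higher Z_eff) and falls down a group (larger shell), subject to the usual subshell exceptions.
Valence configurations: B²⁺ [He]2s¹, N²⁺ [He]2s²2p¹, P²⁺ [Ne]3s²3p¹.
Approximate IE_3 values (kJ/mol): B 3660, N 4578, P 2914.
Putting it together, IE_3: P < B < N.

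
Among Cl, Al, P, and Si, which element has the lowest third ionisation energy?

Al

After 2 electrons have been removed, what remains? Cl²⁺ still has 5 valence electrons; Al²⁺ still has 1 valence electron; P²⁺ still has 3 valence electrons; Si²⁺ still has 2 valence electrons.
All are still removing valence electrons, so compare the +2 ions as you would atoms: IE_3 generally rises across a period (higher Z_eff) and falls down a group (larger shell), subject to the usual subshell exceptions.
Valence configurations: Cl²⁺ [Ne]3s²3p³, Al²⁺ [Ne]3s¹, P²⁺ [Ne]3s²3p¹, Si²⁺ [Ne]3s².
P²⁺ loses a lone 3p electron whereas Si²⁺ must break into a filled 3s² pair, so IE_3(Si) > IE_3(P) even though P has the higher nuclear charge.
The numbers (kJ/mol): Cl 3822, Al 2745, P 2914, Si 3232.
Hence IE_3: Al < P < Si < Cl.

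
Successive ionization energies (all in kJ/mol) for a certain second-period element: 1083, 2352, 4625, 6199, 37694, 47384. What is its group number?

Group 14

Look for the largest jump between consecutive ionization energies: IE5/IE4 ≈ 6.1, far larger than any earlier ratio.
That jump marks the point where a core electron is being removed. So the atom has 4 valence electrons.
A main-group element with 4 valence electrons is in group 14.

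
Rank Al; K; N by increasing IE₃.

Al < K < N

IE_3 is the cost of taking one more electron from the +2 cation: Al²⁺ still has 1 valence electron; K²⁺ is already 1 electron into the core; N²⁺ still has 3 valence electrons.
Usually core removal costs more than valence removal, but here the competition is close: a tightly held n=2 valence electron can cost more to remove than an n=3 core electron, so the actual values have to decide it.
Valence configurations: Al²⁺ [Ne]3s¹, N²⁺ [He]2s²2p¹.
Tabulated IE_3 (kJ/mol): Al 2745, K 4420, N 4578.
Putting it together, IE_3: Al < K < N.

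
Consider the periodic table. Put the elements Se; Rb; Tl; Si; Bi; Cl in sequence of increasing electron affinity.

Tl < Rb < Bi < Si < Se < Cl

Si is in period 3, group 14; Cl is in period 3, group 17; Se is in period 4, group 16; Rb is in period 5, group 1; Tl is in period 6, group 13; Bi is in period 6, group 15.
EA tends to increase across a period and decrease down a group, though the pattern is less regular than for IE or radius.
Neither a single period nor a single group — weigh both effects.
Rb > Tl: the two effects oppose for this pair; the down-group effect wins (47 vs 19 kJ/mol).
Bi > Rb: period and group pull opposite ways; the across-period shift dominates (91 vs 47 kJ/mol).
Si > Bi: period and group pull opposite ways; the down-group shift dominates (134 vs 91 kJ/mol).
Se > Si: period and group pull opposite ways; the across-period shift dominates (195 vs 134 kJ/mol).
Cl > Se: both effects reinforce here, so Cl is clearly the higher of the two.
For reference (kJ/mol): Si 134, Cl 349, Se 195, Rb 47, Tl 19, Bi 91.
So from lowest to highest: Tl < Rb < Bi < Si < Se < Cl.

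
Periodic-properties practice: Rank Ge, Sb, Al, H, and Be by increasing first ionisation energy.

H is in period 1, group 1; Be is in period 2, group 2; Al is in period 3, group 13; Ge is in period 4, group 14; Sb is in period 5, group 15.
First ionization energy rises across a period (greater Z_eff holds electrons more tightly) and falls down a group (valence electrons are farther from the nucleus).
These sit on a diagonal, where the across-period and down-group effects partly cancel.
Ge > Al: period and group pull opposite ways; the across-period shift dominates (762 vs 578 kJ/mol).
Sb > Ge: period and group pull opposite ways; the across-period shift dominates (831 vs 762 kJ/mol).
Be > Sb: period and group pull opposite ways; the down-group shift dominates (900 vs 831 kJ/mol).
H > Be: period and group pull opposite ways; the down-group shift dominates (1312 vs 900 kJ/mol).
Approximate values (kJ/mol): H 1312, Be 900, Al 578, Ge 762, Sb 831.
So from lowest to highest: Al < Ge < Sb < Be < H.

Al, Ge, Sb, Be, H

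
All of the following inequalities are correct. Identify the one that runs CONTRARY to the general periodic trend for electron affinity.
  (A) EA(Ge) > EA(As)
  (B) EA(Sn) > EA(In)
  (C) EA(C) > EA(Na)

The general trend: electron affinity increases across a period and decreases down a group.
(A) Ge (period 4, group 14) vs As (period 4, group 15): the stated order contradicts the simple trend.
(B) Sn (period 5, group 14) vs In (period 5, group 13): the stated order agrees with the simple trend.
(C) C (period 2, group 14) vs Na (period 3, group 1): the stated order agrees with the simple trend.
The exception is (A): adding an electron to As's half-filled 4p³ is unfavourable, so Ge (4p²) has the more exothermic EA.

(A)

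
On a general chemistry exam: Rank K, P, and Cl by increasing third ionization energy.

P < Cl < K

IE_3 is the cost of taking one more electron from the +2 cation: K²⁺ is already 1 electron into the core; P²⁺ still has 3 valence electrons; Cl²⁺ still has 5 valence electrons.
Breaking into a closed-shell core is much more expensive than removing a leftover valence electron — K has the largest IE_3 here.
Valence configurations: P²⁺ [Ne]3s²3p¹, Cl²⁺ [Ne]3s²3p³.
The numbers (kJ/mol): K 4420, P 2914, Cl 3822.
So the third ionization energies run P < Cl < K.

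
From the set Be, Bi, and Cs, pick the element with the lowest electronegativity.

Be is in period 2, group 2; Cs is in period 6, group 1; Bi is in period 6, group 15.
Atoms toward the upper right of the periodic table pull bonding electrons most strongly.
Neither a single period nor a single group — weigh both effects.
Be > Cs: both effects reinforce here, so Be is clearly the higher of the two.
Bi > Be: period and group pull opposite ways; the across-period shift dominates (2.02 vs 1.57).
Tabulated electronegativity (Pauling): Be 1.57, Cs 0.79, Bi 2.02.
The lowest electronegativity among these belongs to Cs.

Cs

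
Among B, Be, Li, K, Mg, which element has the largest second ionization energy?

Li

The second ionization energy removes an electron from the +1 ion. For each element: B⁺ still has 2 valence electrons; Be⁺ still has 1 valence electron; Li⁺ is the bare [He] core; K⁺ is the bare [Ar] core; Mg⁺ still has 1 valence electron.
Breaking into a closed-shell core is much more expensive than removing a leftover valence electron — K and Li have the largest IE_2 here.
Valence configurations: B⁺ [He]2s², Be⁺ [He]2s¹, Mg⁺ [Ne]3s¹.
Approximate IE_2 values (kJ/mol): B 2427, Be 1757, Li 7298, K 3052, Mg 1451.
Overall IE_2 order: Mg < Be < B < K < Li.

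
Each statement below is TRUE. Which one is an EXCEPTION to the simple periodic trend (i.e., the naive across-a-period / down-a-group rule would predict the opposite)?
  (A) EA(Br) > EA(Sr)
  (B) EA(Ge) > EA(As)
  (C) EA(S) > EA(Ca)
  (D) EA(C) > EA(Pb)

The general trend: electron affinity increases across a period and decreases down a group.
(A) Br (period 4, group 17) vs Sr (period 5, group 2): the stated order agrees with the simple trend.
(B) Ge (period 4, group 14) vs As (period 4, group 15): the stated order contradicts the simple trend.
(C) S (period 3, group 16) vs Ca (period 4, group 2): the stated order agrees with the simple trend.
(D) C (period 2, group 14) vs Pb (period 6, group 14): the stated order agrees with the simple trend.
The exception is (B): adding an electron to As's half-filled 4p³ is unfavourable, so Ge (4p²) has the more exothermic EA.

(B)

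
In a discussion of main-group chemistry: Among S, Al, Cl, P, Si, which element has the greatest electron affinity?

Cl

Al is in period 3, group 13; Si is in period 3, group 14; P is in period 3, group 15; S is in period 3, group 16; Cl is in period 3, group 17.
Electron affinity generally becomes more exothermic across a period toward the halogens and less exothermic down a group.
All lie in period 3; the across-period trend (electron affinity increases left to right) applies, with the exception below.
Note the exception: Si has a higher electron affinity than P, contrary to the simple trend — adding an electron to P's half-filled 3p³ is unfavourable, so Si (3p²) has the more exothermic EA.
Approximate values (kJ/mol): Al 42, Si 134, P 72, S 200, Cl 349.
The greatest electron affinity among these belongs to Cl.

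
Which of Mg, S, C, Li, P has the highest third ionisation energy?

Li

After 2 electrons have been removed, what remains? Mg²⁺ is the bare [Ne] core; S²⁺ still has 4 valence electrons; C²⁺ still has 2 valence electrons; Li²⁺ is already 1 electron into the core; P²⁺ still has 3 valence electrons.
Pulling an electron out of a noble-gas core costs far more than removing a remaining valence electron, so Mg and Li sit at the high end of IE_3.
Valence configurations: S²⁺ [Ne]3s²3p², C²⁺ [He]2s², P²⁺ [Ne]3s²3p¹.
Tabulated IE_3 (kJ/mol): Mg 7733, S 3357, C 4620, Li 11815, P 2914.
So the third ionization energies run P < S < C < Mg < Li.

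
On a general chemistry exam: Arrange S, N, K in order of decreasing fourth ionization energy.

N > K > S

The fourth ionization energy removes an electron from the +3 ion. For each element: S³⁺ still has 3 valence electrons; N³⁺ still has 2 valence electrons; K³⁺ is already 2 electrons into the core.
Usually core removal costs more than valence removal, but here the competition is close: a tightly held n=2 valence electron can cost more to remove than an n=3 core electron, so the actual values have to decide it.
Valence configurations: S³⁺ [Ne]3s²3p¹, N³⁺ [He]2s².
Tabulated IE_4 (kJ/mol): S 4556, N 7475, K 5877.
Putting it together, IE_4: S < K < N.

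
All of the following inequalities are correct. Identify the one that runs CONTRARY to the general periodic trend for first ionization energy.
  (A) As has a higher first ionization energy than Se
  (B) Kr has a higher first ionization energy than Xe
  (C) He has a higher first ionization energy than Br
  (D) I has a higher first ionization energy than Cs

(A)

The general trend: first ionization energy increases across a period and decreases down a group.
(A) As (period 4, group 15) vs Se (period 4, group 16): the stated order contradicts the simple trend.
(B) Kr (period 4, group 18) vs Xe (period 5, group 18): the stated order agrees with the simple trend.
(C) He (period 1, group 18) vs Br (period 4, group 17): the stated order agrees with the simple trend.
(D) I (period 5, group 17) vs Cs (period 6, group 1): the stated order agrees with the simple trend.
The exception is (A): Se (4p⁴) ionizes more easily than half-filled As (4p³).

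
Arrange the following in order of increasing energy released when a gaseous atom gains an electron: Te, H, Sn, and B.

H is in period 1, group 1; B is in period 2, group 13; Sn is in period 5, group 14; Te is in period 5, group 16.
EA tends to increase across a period and decrease down a group, though the pattern is less regular than for IE or radius.
Here both period and group differ, so the two effects have to be weighed against each other.
H > B: the two effects oppose for this pair; the down-group effect wins (73 vs 27 kJ/mol).
Sn > H: the two effects oppose for this pair; the across-period effect wins (107 vs 73 kJ/mol).
Te > Sn: both are in period 5; the period trend gives Te the larger value.
For reference (kJ/mol): H 73, B 27, Sn 107, Te 190.
So from lowest to highest: B < H < Sn < Te.

B < H < Sn < Te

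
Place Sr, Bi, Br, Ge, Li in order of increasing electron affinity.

Sr, Li, Bi, Ge, Br

Li is in period 2, group 1; Ge is in period 4, group 14; Br is in period 4, group 17; Sr is in period 5, group 2; Bi is in period 6, group 15.
EA tends to increase across a period and decrease down a group, though the pattern is less regular than for IE or radius.
These span different periods and groups, so the two trends combine.
Li > Sr: period and group pull opposite ways; the down-group shift dominates (60 vs 5 kJ/mol).
Bi > Li: period and group pull opposite ways; the across-period shift dominates (91 vs 60 kJ/mol).
Ge > Bi: period and group pull opposite ways; the down-group shift dominates (119 vs 91 kJ/mol).
Br > Ge: both are in period 4; the period trend gives Br the larger value.
Tabulated electron affinity (kJ/mol): Li 60, Ge 119, Br 325, Sr 5, Bi 91.
So from lowest to highest: Sr < Li < Bi < Ge < Br.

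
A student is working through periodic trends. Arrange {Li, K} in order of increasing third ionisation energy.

K, Li

IE_3 is the cost of taking one more electron from the +2 cation: Li²⁺ is already 1 electron into the core; K²⁺ is already 1 electron into the core.
All of these are removing an electron from a noble-gas core or deeper; the smaller core (lower principal quantum number) is held far more tightly, and within a period the higher nuclear charge binds the same core more tightly.
Tabulated IE_3 (kJ/mol): Li 11815, K 4420.
Hence IE_3: K < Li.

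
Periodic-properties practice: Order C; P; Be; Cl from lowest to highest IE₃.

P, Cl, C, Be

Consider each +2 ion: C²⁺ still has 2 valence electrons; P²⁺ still has 3 valence electrons; Be²⁺ is the bare [He] core; Cl²⁺ still has 5 valence electrons.
Core electrons are held far more tightly than valence electrons, so Be tops the IE_3 order.
Valence configurations: C²⁺ [He]2s², P²⁺ [Ne]3s²3p¹, Cl²⁺ [Ne]3s²3p³.
Tabulated IE_3 (kJ/mol): C 4620, P 2914, Be 14849, Cl 3822.
Overall IE_3 order: P < Cl < C < Be.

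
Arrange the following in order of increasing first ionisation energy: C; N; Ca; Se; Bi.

Ca, Bi, Se, C, N

C is in period 2, group 14; N is in period 2, group 15; Ca is in period 4, group 2; Se is in period 4, group 16; Bi is in period 6, group 15.
First ionization energy rises across a period (greater Z_eff holds electrons more tightly) and falls down a group (valence electrons are farther from the nucleus).
Here both period and group differ, so the two effects have to be weighed against each other.
Bi > Ca: period and group pull opposite ways; the across-period shift dominates (703 vs 590 kJ/mol).
Se > Bi: relative to Bi, both the across-period and down-group shifts push Se's first ionization energy up.
C > Se: period and group pull opposite ways; the down-group shift dominates (1086 vs 941 kJ/mol).
N > C: both are in period 2; the period trend gives N the larger value.
Tabulated first ionization energy (kJ/mol): C 1086, N 1402, Ca 590, Se 941, Bi 703.
So from lowest to highest: Ca < Bi < Se < C < N.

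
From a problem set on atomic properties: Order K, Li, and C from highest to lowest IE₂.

After 1 electron has been removed, what remains? K⁺ is the bare [Ar] core; Li⁺ is the bare [He] core; C⁺ still has 3 valence electrons.
Pulling an electron out of a noble-gas core costs far more than removing a remaining valence electron, so K and Li sit at the high end of IE_2.
Tabulated IE_2 (kJ/mol): K 3052, Li 7298, C 2353.
Putting it together, IE_2: C < K < Li.

Li > K > C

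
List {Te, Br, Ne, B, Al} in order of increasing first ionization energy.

Al < B < Te < Br < Ne

B is in period 2, group 13; Ne is in period 2, group 18; Al is in period 3, group 13; Br is in period 4, group 17; Te is in period 5, group 16.
Across a period the outer electron is held more tightly (higher IE₁); down a group it sits in a higher shell, more shielded, and comes off more easily.
Here both period and group differ, so the two effects have to be weighed against each other.
B > Al: they share group 13; the group trend gives B the larger value.
Te > B: the two effects oppose for this pair; the across-period effect wins (869 vs 801 kJ/mol).
Br > Te: both effects reinforce here, so Br is clearly the higher of the two.
Ne > Br: both effects reinforce here, so Ne is clearly the higher of the two.
Tabulated first ionization energy (kJ/mol): B 801, Ne 2081, Al 578, Br 1140, Te 869.
So from lowest to highest: Al < B < Te < Br < Ne.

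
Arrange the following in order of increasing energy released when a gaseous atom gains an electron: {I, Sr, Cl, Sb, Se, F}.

Sr < Sb < Se < I < F < Cl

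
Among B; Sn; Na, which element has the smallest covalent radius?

B

Atomic radius shrinks across a period as nuclear charge pulls the same shell inward, and grows down a group as new shells are added.
Here both period and group differ, so the two effects have to be weighed against each other.
Sn > B: period and group pull opposite ways; the down-group shift dominates (140 vs 85 pm).
Na > Sn: the two effects oppose for this pair; the across-period effect wins (155 vs 140 pm).
Approximate values (pm): B 85, Na 155, Sn 140.
The smallest covalent radius among these belongs to B.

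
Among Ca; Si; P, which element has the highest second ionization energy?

The second ionization energy removes an electron from the +1 ion. For each element: Ca⁺ still has 1 valence electron; Si⁺ still has 3 valence electrons; P⁺ still has 4 valence electrons.
All are still removing valence electrons, so compare the +1 ions as you would atoms: IE_2 generally rises across a period (higher Z_eff) and falls down a group (larger shell), subject to the usual subshell exceptions.
Valence configurations: Ca⁺ [Ar]4s¹, Si⁺ [Ne]3s²3p¹, P⁺ [Ne]3s²3p².
Tabulated IE_2 (kJ/mol): Ca 1145, Si 1577, P 1907.
Putting it together, IE_2: Ca < Si < P.

P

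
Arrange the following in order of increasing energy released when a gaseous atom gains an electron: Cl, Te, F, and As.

F is in period 2, group 17; Cl is in period 3, group 17; As is in period 4, group 15; Te is in period 5, group 16.
EA tends to increase across a period and decrease down a group, though the pattern is less regular than for IE or radius.
Neither a single period nor a single group — weigh both effects.
Te > As: the two effects oppose for this pair; the across-period effect wins (190 vs 78 kJ/mol).
F > Te: both effects reinforce here, so F is clearly the higher of the two.
Cl > F: this pair runs against the simple trend — see the exception note.
Note the exception: Cl has a higher electron affinity than F, contrary to the simple trend — F's small 2p subshell makes the incoming electron feel strong e⁻–e⁻ repulsion, so Cl actually releases more energy on gaining an electron.
Tabulated electron affinity (kJ/mol): F 328, Cl 349, As 78, Te 190.
So from lowest to highest: As < Te < F < Cl.

As < Te < F < Cl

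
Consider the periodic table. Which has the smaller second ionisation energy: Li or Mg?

Mg

The second ionization energy removes an electron from the +1 ion. For each element: Li⁺ is the bare [He] core; Mg⁺ still has 1 valence electron.
Core electrons are held far more tightly than valence electrons, so Li tops the IE_2 order.
Approximate IE_2 values (kJ/mol): Li 7298, Mg 1451.
Overall IE_2 order: Mg < Li.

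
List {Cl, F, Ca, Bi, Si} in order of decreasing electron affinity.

F is in period 2, group 17; Si is in period 3, group 14; Cl is in period 3, group 17; Ca is in period 4, group 2; Bi is in period 6, group 15.
Atoms with high Z_eff and room in the valence shell (especially the halogens) have the most exothermic electron affinities.
Here both period and group differ, so the two effects have to be weighed against each other.
Bi > Ca: the two effects oppose for this pair; the across-period effect wins (91 vs 2 kJ/mol).
Si > Bi: period and group pull opposite ways; the down-group shift dominates (134 vs 91 kJ/mol).
F > Si: both effects reinforce here, so F is clearly the higher of the two.
Cl > F: this pair runs against the simple trend — see the exception note.
Note the exception: Cl has a higher electron affinity than F, contrary to the simple trend — F's small 2p subshell makes the incoming electron feel strong e⁻–e⁻ repulsion, so Cl actually releases more energy on gaining an electron.
Tabulated electron affinity (kJ/mol): F 328, Si 134, Cl 349, Ca 2, Bi 91.
So from highest to lowest: Cl > F > Si > Bi > Ca.

Cl > F > Si > Bi > Ca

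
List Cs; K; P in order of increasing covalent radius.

Atomic radius shrinks across a period as nuclear charge pulls the same shell inward, and grows down a group as new shells are added.
Here both period and group differ, so the two effects have to be weighed against each other.
K > P: both effects reinforce here, so K is clearly the larger of the two.
Cs > K: Cs sits below K in group 1, so the down-group effect alone puts Cs larger.
Approximate values (pm): P 111, K 196, Cs 232.
So from smallest to largest: P < K < Cs.

P < K < Cs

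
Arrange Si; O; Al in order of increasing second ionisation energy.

The second ionization energy removes an electron from the +1 ion. For each element: Si⁺ still has 3 valence electrons; O⁺ still has 5 valence electrons; Al⁺ still has 2 valence electrons.
All are still removing valence electrons, so compare the +1 ions as you would atoms: IE_2 generally rises across a period (higher Z_eff) and falls down a group (larger shell), subject to the usual subshell exceptions.
Valence configurations: Si⁺ [Ne]3s²3p¹, O⁺ [He]2s²2p³, Al⁺ [Ne]3s².
Si⁺ loses a lone 3p electron whereas Al⁺ must break into a filled 3s² pair, so IE_2(Al) > IE_2(Si) even though Si has the higher nuclear charge.
Approximate IE_2 values (kJ/mol): Si 1577, O 3388, Al 1817.
Putting it together, IE_2: Si < Al < O.

Si < Al < O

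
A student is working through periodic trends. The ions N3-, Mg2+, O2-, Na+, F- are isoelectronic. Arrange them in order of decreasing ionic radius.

N3- > O2- > F- > Na+ > Mg2+

All of these have 10 electrons, so size is governed by nuclear charge alone: the more protons, the stronger the pull on the same electron cloud, and the smaller the ion.
Nuclear charges: Mg2+ (Z=12), Na+ (Z=11), F- (Z=9), O2- (Z=8), N3- (Z=7).
Largest to smallest: N3- > O2- > F- > Na+ > Mg2+.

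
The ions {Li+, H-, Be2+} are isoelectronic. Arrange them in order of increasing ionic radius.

All of these have 2 electrons, so size is governed by nuclear charge alone: the more protons, the stronger the pull on the same electron cloud, and the smaller the ion.
Nuclear charges: Be2+ (Z=4), Li+ (Z=3), H- (Z=1).
Smallest to largest: Be2+ < Li+ < H-.

Be2+ < Li+ < H-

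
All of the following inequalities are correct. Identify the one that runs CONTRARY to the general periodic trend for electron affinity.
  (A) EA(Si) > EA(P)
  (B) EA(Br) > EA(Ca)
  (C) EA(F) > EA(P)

The general trend: electron affinity increases across a period and decreases down a group.
(A) Si (period 3, group 14) vs P (period 3, group 15): the stated order contradicts the simple trend.
(B) Br (period 4, group 17) vs Ca (period 4, group 2): the stated order agrees with the simple trend.
(C) F (period 2, group 17) vs P (period 3, group 15): the stated order agrees with the simple trend.
The exception is (A): adding an electron to P's half-filled 3p³ is unfavourable, so Si (3p²) has the more exothermic EA.

(A)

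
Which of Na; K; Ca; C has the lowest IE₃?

K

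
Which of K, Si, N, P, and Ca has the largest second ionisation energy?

The second ionization energy removes an electron from the +1 ion. For each element: K⁺ is the bare [Ar] core; Si⁺ still has 3 valence electrons; N⁺ still has 4 valence electrons; P⁺ still has 4 valence electrons; Ca⁺ still has 1 valence electron.
Core electrons are held far more tightly than valence electrons, so K tops the IE_2 order.
Valence configurations: Si⁺ [Ne]3s²3p¹, N⁺ [He]2s²2p², P⁺ [Ne]3s²3p², Ca⁺ [Ar]4s¹.
Approximate IE_2 values (kJ/mol): K 3052, Si 1577, N 2856, P 1907, Ca 1145.
Hence IE_2: Ca < Si < P < N < K.

K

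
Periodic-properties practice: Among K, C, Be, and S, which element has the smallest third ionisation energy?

IE_3 is the cost of taking one more electron from the +2 cation: K²⁺ is already 1 electron into the core; C²⁺ still has 2 valence electrons; Be²⁺ is the bare [He] core; S²⁺ still has 4 valence electrons.
Usually core removal costs more than valence removal, but here the competition is close: a tightly held n=2 valence electron can cost more to remove than an n=3 core electron, so the actual values have to decide it.
Valence configurations: C²⁺ [He]2s², S²⁺ [Ne]3s²3p².
The numbers (kJ/mol): K 4420, C 4620, Be 14849, S 3357.
Putting it together, IE_3: S < K < C < Be.

S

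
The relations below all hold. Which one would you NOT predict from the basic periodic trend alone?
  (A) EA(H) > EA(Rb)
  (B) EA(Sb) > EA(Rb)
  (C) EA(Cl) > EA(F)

(C)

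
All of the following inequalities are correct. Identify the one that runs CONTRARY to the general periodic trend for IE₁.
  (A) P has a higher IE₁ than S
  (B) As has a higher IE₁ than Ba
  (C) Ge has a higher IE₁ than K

(A)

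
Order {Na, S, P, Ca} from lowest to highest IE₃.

P, S, Ca, Na

The third ionization energy removes an electron from the +2 ion. For each element: Na²⁺ is already 1 electron into the core; S²⁺ still has 4 valence electrons; P²⁺ still has 3 valence electrons; Ca²⁺ is the bare [Ar] core.
Breaking into a closed-shell core is much more expensive than removing a leftover valence electron — Ca and Na have the largest IE_3 here.
Valence configurations: S²⁺ [Ne]3s²3p², P²⁺ [Ne]3s²3p¹.
The numbers (kJ/mol): Na 6910, S 3357, P 2914, Ca 4912.
Overall IE_3 order: P < S < Ca < Na.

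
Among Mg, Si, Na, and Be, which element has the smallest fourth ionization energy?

Si

IE_4 is the cost of taking one more electron from the +3 cation: Mg³⁺ is already 1 electron into the core; Si³⁺ still has 1 valence electron; Na³⁺ is already 2 electrons into the core; Be³⁺ is already 1 electron into the core.
Core electrons are held far more tightly than valence electrons, so Na, Mg and Be top the IE_4 order.
Approximate IE_4 values (kJ/mol): Mg 10543, Si 4356, Na 9543, Be 21007.
Overall IE_4 order: Si < Na < Mg < Be.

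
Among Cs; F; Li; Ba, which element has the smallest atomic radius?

Atomic radius shrinks across a period as nuclear charge pulls the same shell inward, and grows down a group as new shells are added.
Here both period and group differ, so the two effects have to be weighed against each other.
Li > F: both are in period 2; the period trend gives Li the larger value.
Ba > Li: period and group pull opposite ways; the down-group shift dominates (196 vs 133 pm).
Cs > Ba: Cs lies to the left of Ba in period 6, so the across-period effect alone puts Cs larger.
Tabulated atomic radius (pm): Li 133, F 64, Cs 232, Ba 196.
The smallest atomic radius among these belongs to F.

F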